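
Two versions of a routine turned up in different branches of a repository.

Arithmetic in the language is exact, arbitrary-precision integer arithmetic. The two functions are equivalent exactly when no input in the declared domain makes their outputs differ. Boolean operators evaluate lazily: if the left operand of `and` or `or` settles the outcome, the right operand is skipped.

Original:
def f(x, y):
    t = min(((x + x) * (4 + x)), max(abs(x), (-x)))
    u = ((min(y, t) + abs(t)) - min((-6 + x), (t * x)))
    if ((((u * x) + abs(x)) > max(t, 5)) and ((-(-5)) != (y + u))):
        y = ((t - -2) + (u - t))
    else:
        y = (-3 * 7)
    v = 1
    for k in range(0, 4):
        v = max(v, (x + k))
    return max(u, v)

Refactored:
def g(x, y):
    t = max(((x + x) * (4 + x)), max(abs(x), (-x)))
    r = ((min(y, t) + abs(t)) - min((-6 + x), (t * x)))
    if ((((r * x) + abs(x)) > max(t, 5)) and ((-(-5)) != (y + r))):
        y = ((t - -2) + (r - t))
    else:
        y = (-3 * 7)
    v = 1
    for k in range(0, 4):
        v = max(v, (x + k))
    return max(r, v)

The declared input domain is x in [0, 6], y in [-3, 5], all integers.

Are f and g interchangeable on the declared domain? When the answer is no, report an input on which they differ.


These are not equivalent — on x=1, y=-3 the outputs split (4 vs 12).
f: t = 1; u = 3; ((((u * x) + abs(x)) > max(t, 5)) and ((-(-5)) != (y + u))) -> false; y = -21; v = 1; [k=0]; v = 1; [k=1]; v = 2; [k=2]; v = 3; [k=3]; v = 4; return 4
g: t = 10; r = 12; ((((r * x) + abs(x)) > max(t, 5)) and ((-(-5)) != (y + r))) -> true; y = 14; v = 1; [k=0]; v = 1; [k=1]; v = 2; [k=2]; v = 3; [k=3]; v = 4; return 12
verdict: not equivalent; witness: x=1, y=-3


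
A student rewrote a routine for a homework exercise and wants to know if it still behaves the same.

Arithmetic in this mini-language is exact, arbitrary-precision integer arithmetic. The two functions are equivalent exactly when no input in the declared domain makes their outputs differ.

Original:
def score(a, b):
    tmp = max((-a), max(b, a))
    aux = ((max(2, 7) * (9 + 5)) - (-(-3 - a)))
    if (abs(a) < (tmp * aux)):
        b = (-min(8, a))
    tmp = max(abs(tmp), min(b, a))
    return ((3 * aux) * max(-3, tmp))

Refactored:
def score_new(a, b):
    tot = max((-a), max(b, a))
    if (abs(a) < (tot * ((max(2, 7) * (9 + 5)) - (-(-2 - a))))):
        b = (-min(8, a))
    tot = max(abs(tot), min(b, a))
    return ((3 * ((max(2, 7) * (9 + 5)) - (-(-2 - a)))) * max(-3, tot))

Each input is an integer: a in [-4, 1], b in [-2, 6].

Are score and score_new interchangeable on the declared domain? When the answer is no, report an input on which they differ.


Run the pair on a=-4, b=-2.
score: tmp := 4 | aux := 99 | (abs(a) < (tmp * aux)): true | b := 4 | tmp := 4 | result 1188
score_new: tot := 4 | (abs(a) < (tot * ((max(2, 7) * (9 + 5)) - (-(-2 - a))))): true | b := 4 | tot := 4 | result 1200
1188 vs 1200 — the two versions disagree here.
verdict: not equivalent; witness: a=-4, b=-2


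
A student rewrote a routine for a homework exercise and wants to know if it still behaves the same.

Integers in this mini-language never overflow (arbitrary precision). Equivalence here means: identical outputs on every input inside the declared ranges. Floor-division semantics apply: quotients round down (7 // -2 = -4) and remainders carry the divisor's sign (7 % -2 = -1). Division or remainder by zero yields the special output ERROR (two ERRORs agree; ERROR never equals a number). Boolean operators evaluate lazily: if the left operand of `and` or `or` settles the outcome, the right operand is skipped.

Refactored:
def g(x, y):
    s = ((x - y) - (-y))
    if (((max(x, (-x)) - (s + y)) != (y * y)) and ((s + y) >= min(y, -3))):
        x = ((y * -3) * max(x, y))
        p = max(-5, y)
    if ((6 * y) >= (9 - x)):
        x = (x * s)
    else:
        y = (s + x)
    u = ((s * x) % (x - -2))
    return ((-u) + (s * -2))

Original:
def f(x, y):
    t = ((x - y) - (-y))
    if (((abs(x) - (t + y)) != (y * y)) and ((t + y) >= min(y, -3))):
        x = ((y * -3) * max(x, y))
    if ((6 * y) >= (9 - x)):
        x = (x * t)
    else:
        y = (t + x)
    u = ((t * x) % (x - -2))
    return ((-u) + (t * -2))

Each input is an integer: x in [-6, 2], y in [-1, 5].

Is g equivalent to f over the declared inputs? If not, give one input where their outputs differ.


Among the additions is an assignment to `p` whose value nothing reads, and its value is discarded.
One worked example (x=0, y=0) — f: t=0, then (((abs(x) - (t + y)) != (y * y)) and ((t + y) >= min(y, -3))) is false, then ((6 * y) >= (9 - x)) is false, then y=0, then u=0, then returns 0; g: s=0, then (((max(x, (-x)) - (s + y)) != (y * y)) and ((s + y) >= min(y, -3))) is false, then ((6 * y) >= (9 - x)) is false, then y=0, then u=0, then returns 0; agreement on 0.
Across all 63 domain points the two functions coincide.
verdict: equivalent


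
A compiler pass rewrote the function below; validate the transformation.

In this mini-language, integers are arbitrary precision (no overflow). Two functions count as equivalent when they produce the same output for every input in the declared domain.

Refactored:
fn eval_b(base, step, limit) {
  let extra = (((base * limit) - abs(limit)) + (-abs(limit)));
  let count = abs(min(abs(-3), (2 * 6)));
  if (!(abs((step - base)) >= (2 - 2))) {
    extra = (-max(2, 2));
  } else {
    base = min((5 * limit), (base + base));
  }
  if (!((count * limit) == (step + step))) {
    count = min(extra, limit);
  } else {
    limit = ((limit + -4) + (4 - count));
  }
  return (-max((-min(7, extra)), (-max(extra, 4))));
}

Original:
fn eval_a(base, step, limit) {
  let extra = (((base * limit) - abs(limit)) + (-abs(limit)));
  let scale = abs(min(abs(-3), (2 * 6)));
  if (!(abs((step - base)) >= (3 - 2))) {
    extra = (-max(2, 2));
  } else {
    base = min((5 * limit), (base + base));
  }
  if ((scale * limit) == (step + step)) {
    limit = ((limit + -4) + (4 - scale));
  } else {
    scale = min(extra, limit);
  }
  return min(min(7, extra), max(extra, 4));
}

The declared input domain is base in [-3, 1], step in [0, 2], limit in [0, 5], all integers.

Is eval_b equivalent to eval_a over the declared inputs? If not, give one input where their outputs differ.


Evaluate both at base=0, step=0, limit=0.
eval_a: extra := 0 | scale := 3 | (!(abs((step - base)) >= (3 - 2))): true | extra := -2 | ((scale * limit) == (step + step)): true | limit := -3 | result -2
eval_b: extra := 0 | count := 3 | (!(abs((step - base)) >= (2 - 2))): false | base := 0 | (!((count * limit) == (step + step))): false | limit := -3 | result 0
-2 vs 0 — the two versions disagree here.
verdict: not equivalent; witness: base=0, step=0, limit=0


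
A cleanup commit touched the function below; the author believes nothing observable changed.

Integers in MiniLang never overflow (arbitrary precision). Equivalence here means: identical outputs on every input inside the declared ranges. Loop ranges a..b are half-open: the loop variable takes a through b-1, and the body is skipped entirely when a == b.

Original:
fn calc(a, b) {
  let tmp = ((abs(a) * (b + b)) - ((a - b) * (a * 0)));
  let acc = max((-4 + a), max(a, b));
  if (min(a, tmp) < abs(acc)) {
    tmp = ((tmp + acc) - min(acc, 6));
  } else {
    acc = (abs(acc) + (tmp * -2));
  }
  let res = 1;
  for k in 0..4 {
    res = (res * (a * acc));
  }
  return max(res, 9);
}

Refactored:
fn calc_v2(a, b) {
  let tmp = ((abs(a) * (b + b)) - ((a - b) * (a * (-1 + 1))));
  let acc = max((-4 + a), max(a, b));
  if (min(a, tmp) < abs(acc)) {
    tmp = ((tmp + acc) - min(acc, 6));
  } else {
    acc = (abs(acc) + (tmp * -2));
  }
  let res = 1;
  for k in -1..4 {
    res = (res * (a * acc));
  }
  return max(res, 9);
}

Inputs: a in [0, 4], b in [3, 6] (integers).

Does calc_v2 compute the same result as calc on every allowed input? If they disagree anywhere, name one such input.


Consider the input a=1, b=3.
calc: tmp = 6; acc = 3; (min(a, tmp) < abs(acc)) -> true; tmp = 6; res = 1; [k=0]; res = 3; [k=1]; res = 9; [k=2]; res = 27; [k=3]; res = 81; return 81
calc_v2: tmp = 6; acc = 3; (min(a, tmp) < abs(acc)) -> true; tmp = 6; res = 1; [k=-1]; res = 3; [k=0]; res = 9; [k=1]; res = 27; [k=2]; res = 81; [k=3]; res = 243; return 243
81 vs 243 — the two versions disagree here.
verdict: not equivalent; witness: a=1, b=3


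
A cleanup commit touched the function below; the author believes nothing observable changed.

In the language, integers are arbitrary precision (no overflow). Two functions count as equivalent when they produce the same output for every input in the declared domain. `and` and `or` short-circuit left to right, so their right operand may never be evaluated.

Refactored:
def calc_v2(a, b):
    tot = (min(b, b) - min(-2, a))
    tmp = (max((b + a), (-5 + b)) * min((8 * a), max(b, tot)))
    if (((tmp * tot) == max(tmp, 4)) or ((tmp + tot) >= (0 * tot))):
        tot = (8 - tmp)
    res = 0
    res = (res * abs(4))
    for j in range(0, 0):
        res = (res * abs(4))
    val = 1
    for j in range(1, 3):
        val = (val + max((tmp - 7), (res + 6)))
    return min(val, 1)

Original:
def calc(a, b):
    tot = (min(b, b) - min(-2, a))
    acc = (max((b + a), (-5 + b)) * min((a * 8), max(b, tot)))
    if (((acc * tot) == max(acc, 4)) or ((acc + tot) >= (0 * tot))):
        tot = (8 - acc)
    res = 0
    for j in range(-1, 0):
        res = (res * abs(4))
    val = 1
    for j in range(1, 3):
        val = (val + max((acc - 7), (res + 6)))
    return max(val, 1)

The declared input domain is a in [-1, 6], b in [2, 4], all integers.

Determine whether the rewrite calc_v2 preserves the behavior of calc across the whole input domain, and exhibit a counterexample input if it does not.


a=-1, b=2 yields 13 from calc but 1 from calc_v2.
verdict: not equivalent; witness: a=-1, b=2


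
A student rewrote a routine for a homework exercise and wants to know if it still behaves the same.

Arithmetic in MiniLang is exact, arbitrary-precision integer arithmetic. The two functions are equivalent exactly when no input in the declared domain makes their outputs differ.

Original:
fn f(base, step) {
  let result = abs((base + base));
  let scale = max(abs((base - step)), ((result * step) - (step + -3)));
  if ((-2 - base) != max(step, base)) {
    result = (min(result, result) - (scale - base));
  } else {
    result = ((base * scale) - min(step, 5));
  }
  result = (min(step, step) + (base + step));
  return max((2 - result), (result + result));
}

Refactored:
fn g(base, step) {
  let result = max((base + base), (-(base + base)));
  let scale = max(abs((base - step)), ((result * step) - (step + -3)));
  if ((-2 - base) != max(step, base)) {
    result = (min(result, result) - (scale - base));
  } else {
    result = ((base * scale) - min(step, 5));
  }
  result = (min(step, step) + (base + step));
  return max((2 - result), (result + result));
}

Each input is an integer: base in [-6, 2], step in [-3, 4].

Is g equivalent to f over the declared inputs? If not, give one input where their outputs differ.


Reading the diff, among the changes: min/max/abs usage differs; arithmetic usage differs.
Tracing base=-1, step=0: f: result = 2; scale = 3; ((-2 - base) != max(step, base)) -> true; result = -2; result = -1; return 3 | g: result = 2; scale = 3; ((-2 - base) != max(step, base)) -> true; result = -2; result = -1; return 3 — matching result 3.
Every one of the 72 inputs gives matching results.
verdict: equivalent


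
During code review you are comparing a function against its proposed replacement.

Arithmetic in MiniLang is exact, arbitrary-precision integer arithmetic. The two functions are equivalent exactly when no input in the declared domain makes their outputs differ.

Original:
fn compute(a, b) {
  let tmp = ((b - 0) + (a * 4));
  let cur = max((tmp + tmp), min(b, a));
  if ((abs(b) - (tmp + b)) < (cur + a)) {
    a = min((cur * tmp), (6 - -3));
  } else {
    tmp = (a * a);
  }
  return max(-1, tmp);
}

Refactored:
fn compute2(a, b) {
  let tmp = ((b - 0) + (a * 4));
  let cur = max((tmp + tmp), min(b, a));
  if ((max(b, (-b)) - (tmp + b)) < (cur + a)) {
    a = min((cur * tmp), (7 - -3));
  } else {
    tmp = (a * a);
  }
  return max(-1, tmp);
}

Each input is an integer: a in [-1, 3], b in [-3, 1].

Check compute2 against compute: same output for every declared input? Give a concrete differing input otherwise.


Equivalent. Although `6` became `7`, no input in the stated domain can expose it.
Every one of the 25 inputs gives matching results.
One worked example (a=-1, b=-2) — compute: tmp becomes -6; next cur becomes -2; next ((abs(b) - (tmp + b)) < (cur + a)) evaluates to false; next tmp becomes 1; next final value 1; compute2: tmp becomes -6; next cur becomes -2; next ((max(b, (-b)) - (tmp + b)) < (cur + a)) evaluates to false; next tmp becomes 1; next final value 1; agreement on 1.
verdict: equivalent


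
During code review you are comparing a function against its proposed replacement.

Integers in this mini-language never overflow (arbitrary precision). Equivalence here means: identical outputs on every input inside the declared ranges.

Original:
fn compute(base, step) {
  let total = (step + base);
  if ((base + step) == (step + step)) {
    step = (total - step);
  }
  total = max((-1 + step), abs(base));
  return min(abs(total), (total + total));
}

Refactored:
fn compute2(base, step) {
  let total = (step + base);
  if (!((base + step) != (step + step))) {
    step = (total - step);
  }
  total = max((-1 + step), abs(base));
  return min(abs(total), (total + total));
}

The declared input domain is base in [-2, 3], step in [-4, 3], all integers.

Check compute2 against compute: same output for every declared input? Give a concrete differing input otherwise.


Equivalent — the differences include comparison usage differs, and boolean connective usage differs, yet no declared input distinguishes the two.
Tracing base=3, step=0: compute: total becomes 3; next ((base + step) == (step + step)) evaluates to false; next total becomes 3; next final value 3 | compute2: total becomes 3; next (!((base + step) != (step + step))) evaluates to false; next total becomes 3; next final value 3 — matching result 3.
An exhaustive pass over the 48 declared inputs shows identical outputs.
verdict: equivalent


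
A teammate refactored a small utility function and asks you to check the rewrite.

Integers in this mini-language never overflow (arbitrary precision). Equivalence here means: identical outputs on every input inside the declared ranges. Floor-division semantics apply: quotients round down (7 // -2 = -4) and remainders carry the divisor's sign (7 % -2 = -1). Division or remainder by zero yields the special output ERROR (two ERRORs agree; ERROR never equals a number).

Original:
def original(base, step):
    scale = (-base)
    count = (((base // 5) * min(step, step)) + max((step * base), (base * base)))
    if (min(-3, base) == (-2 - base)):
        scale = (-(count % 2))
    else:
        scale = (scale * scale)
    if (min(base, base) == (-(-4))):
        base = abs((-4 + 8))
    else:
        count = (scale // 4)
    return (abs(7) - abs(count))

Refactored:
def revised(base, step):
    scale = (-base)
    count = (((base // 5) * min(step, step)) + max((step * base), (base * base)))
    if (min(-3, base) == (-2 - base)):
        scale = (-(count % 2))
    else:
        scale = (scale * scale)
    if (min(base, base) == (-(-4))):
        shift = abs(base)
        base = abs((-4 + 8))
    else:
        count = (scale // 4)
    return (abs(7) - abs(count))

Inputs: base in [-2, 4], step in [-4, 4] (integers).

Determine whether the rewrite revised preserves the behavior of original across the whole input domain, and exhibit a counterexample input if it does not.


Equivalent — the differences include local variable names differ; also statement counts differ; also min/max/abs usage differs, yet no declared input distinguishes the two.
Spot check at base=-2, step=-1 — original: scale = 2; count = 5; (min(-3, base) == (-2 - base)) -> false; scale = 4; (min(base, base) == (-(-4))) -> false; count = 1; return 6. revised: scale = 2; count = 5; (min(-3, base) == (-2 - base)) -> false; scale = 4; (min(base, base) == (-(-4))) -> false; count = 1; return 6. Both give 6.
Sweeping the whole domain (63 inputs) finds no disagreement.
verdict: equivalent


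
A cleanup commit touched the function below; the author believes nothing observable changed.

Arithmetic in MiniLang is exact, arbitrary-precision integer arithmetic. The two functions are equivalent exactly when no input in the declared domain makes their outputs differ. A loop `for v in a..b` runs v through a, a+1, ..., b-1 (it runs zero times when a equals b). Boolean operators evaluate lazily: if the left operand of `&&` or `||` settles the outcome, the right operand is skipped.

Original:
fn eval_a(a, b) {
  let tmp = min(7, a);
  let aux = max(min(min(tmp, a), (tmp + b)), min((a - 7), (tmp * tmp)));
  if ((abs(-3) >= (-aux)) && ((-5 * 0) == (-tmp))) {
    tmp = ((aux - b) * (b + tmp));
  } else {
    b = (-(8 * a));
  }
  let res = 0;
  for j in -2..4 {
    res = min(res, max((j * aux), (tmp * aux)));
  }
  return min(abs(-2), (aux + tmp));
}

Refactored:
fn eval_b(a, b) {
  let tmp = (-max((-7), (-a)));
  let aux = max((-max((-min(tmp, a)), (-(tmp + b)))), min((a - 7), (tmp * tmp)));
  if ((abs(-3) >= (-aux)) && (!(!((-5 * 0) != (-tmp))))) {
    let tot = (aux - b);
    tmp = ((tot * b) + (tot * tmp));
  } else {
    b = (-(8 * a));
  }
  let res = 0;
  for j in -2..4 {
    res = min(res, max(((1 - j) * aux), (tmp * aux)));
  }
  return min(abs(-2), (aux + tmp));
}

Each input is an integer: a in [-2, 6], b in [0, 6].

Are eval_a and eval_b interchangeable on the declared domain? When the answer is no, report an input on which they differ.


Take a=-2, b=0.
eval_a: tmp := -2 | aux := -2 | ((abs(-3) >= (-aux)) && ((-5 * 0) == (-tmp))): false | b := 16 | res := 0 | iter j=-2: | res := 0 | iter j=-1: | res := 0 | iter j=0: | res := 0 | iter j=1: | res := 0 | iter j=2: | res := 0 | iter j=3: | res := 0 | result -4
eval_b: tmp := -2 | aux := -2 | ((abs(-3) >= (-aux)) && (!(!((-5 * 0) != (-tmp))))): true | tot := -2 | tmp := 4 | res := 0 | iter j=-2: | res := -6 | iter j=-1: | res := -6 | iter j=0: | res := -6 | iter j=1: | res := -6 | iter j=2: | res := -6 | iter j=3: | res := -6 | result 2
-4 and 2 differ, so these are not the same function on this domain.
verdict: not equivalent; witness: a=-2, b=0


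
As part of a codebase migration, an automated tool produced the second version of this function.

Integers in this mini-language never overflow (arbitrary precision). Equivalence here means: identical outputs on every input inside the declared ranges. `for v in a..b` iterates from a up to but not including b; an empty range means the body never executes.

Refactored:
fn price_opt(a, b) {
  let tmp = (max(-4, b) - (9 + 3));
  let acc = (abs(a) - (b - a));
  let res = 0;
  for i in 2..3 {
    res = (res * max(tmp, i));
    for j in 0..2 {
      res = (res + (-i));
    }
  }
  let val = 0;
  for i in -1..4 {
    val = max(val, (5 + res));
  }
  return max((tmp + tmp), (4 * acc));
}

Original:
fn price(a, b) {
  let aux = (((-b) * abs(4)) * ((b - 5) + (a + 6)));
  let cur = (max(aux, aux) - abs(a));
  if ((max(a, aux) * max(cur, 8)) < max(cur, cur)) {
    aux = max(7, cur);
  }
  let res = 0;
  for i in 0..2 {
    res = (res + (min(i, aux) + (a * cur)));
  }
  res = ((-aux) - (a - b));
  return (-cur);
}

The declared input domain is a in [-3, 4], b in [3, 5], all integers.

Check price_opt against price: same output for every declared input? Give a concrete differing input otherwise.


a=-3, b=3 yields 15 from price but -12 from price_opt.
verdict: not equivalent; witness: a=-3, b=3


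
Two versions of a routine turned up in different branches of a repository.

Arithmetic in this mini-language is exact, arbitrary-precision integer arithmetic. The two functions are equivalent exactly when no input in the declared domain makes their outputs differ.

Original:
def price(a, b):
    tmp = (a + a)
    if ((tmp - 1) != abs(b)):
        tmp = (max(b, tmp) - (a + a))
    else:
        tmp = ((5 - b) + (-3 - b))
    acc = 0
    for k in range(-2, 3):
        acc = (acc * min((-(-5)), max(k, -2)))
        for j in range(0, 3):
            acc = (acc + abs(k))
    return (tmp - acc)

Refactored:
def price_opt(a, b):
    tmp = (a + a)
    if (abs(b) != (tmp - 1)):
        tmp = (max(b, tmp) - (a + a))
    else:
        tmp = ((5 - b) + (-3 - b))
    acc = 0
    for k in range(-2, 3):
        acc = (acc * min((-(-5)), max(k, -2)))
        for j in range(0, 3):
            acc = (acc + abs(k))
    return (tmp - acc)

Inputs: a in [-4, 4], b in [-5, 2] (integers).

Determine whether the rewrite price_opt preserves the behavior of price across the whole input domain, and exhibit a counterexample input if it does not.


Comparing the listings, the differences include: same computation, different form.
Tracing a=-4, b=-1: price: tmp becomes -8; next ((tmp - 1) != abs(b)) evaluates to true; next tmp becomes 7; next acc becomes 0; next at k=-2:; next acc becomes 0; next at j=0:; next acc becomes 2; next at j=1:; next acc becomes 4; next at j=2:; next acc becomes 6; next at k=-1:; next acc becomes -6; next at j=0:; next acc becomes -5; next at j=1:; next acc becomes -4; next at j=2:; next acc becomes -3; next at k=0:; next acc becomes 0; next at j=0:; next acc becomes 0; next at j=1:; next acc becomes 0; next at j=2:; next acc becomes 0; next at k=1:; next acc becomes 0; next at j=0:; next acc becomes 1; next at j=1:; next acc becomes 2; next at j=2:; next acc becomes 3; next at k=2:; next acc becomes 6; next at j=0:; next acc becomes 8; next at j=1:; next acc becomes 10; next at j=2:; next acc becomes 12; next final value -5 | price_opt: tmp becomes -8; next (abs(b) != (tmp - 1)) evaluates to true; next tmp becomes 7; next acc becomes 0; next at k=-2:; next acc becomes 0; next at j=0:; next acc becomes 2; next at j=1:; next acc becomes 4; next at j=2:; next acc becomes 6; next at k=-1:; next acc becomes -6; next at j=0:; next acc becomes -5; next at j=1:; next acc becomes -4; next at j=2:; next acc becomes -3; next at k=0:; next acc becomes 0; next at j=0:; next acc becomes 0; next at j=1:; next acc becomes 0; next at j=2:; next acc becomes 0; next at k=1:; next acc becomes 0; next at j=0:; next acc becomes 1; next at j=1:; next acc becomes 2; next at j=2:; next acc becomes 3; next at k=2:; next acc becomes 6; next at j=0:; next acc becomes 8; next at j=1:; next acc becomes 10; next at j=2:; next acc becomes 12; next final value -5 — matching result -5.
Every one of the 72 inputs gives matching results.
verdict: equivalent


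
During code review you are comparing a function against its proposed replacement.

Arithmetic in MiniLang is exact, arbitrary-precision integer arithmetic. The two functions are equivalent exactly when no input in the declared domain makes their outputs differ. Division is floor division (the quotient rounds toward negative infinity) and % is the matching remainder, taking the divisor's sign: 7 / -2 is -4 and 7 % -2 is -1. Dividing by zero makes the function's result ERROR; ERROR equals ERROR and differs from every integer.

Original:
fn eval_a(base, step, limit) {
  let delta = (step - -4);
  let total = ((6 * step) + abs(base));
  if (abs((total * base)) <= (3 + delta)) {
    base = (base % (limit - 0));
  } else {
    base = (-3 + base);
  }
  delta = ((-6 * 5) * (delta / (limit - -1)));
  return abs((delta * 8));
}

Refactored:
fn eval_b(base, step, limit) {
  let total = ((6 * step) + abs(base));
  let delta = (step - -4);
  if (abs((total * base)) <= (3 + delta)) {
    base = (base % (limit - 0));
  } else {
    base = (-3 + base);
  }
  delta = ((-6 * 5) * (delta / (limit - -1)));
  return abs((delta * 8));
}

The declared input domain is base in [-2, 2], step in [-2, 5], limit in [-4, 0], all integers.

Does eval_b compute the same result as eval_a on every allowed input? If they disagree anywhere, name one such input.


This is a faithful refactor — same computation, different form, but the computed results match everywhere.
Spot check at base=-2, step=0, limit=-4 — eval_a: delta=4, then total=2, then (abs((total * base)) <= (3 + delta)) is true, then base=-2, then delta=60, then returns 480. eval_b: total=2, then delta=4, then (abs((total * base)) <= (3 + delta)) is true, then base=-2, then delta=60, then returns 480. Both give 480.
Sweeping the whole domain (200 inputs) finds no disagreement.
verdict: equivalent


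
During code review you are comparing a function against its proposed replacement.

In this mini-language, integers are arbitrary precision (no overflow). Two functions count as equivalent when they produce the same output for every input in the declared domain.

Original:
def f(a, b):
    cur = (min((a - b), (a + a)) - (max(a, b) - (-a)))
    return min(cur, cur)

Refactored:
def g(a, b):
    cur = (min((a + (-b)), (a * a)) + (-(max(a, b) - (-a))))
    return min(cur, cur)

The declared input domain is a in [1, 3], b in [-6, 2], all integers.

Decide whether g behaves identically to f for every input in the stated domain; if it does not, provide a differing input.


Run the pair on a=1, b=-6.
f: cur := 0 | result 0
g: cur := -1 | result -1
0 != -1, so the rewrite changes behavior.
verdict: not equivalent; witness: a=1, b=-6


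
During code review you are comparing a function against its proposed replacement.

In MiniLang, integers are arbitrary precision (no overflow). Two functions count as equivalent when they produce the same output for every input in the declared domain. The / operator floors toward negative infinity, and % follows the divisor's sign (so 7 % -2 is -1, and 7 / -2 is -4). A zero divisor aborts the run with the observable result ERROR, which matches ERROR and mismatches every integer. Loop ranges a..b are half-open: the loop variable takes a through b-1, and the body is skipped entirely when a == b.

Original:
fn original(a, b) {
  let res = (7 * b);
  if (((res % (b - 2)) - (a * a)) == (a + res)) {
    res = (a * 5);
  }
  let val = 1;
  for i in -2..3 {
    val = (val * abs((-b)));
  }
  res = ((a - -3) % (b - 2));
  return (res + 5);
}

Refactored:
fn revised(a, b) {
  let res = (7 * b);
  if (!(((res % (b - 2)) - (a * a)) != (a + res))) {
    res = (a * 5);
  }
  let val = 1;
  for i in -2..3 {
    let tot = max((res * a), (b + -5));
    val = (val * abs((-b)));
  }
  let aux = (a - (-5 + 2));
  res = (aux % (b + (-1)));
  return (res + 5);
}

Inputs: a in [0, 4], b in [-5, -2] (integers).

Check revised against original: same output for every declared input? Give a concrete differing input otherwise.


a=0, b=-5 yields 1 from original but 2 from revised.
verdict: not equivalent; witness: a=0, b=-5


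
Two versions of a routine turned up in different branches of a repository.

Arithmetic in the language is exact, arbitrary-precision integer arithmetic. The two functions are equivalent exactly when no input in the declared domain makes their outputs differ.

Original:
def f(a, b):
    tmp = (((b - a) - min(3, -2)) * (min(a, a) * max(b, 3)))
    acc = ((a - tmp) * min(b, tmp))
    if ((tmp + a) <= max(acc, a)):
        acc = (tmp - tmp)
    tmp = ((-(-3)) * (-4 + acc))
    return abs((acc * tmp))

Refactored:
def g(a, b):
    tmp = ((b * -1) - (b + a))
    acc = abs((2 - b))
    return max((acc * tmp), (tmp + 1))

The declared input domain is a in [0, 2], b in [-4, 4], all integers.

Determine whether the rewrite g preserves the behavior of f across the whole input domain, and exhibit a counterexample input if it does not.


Try a=0, b=-4.
f: tmp = 0; acc = 0; ((tmp + a) <= max(acc, a)) -> true; acc = 0; tmp = -12; return 0
g: tmp = 8; acc = 6; return 48
0 against 48: the behavior changed.
verdict: not equivalent; witness: a=0, b=-4


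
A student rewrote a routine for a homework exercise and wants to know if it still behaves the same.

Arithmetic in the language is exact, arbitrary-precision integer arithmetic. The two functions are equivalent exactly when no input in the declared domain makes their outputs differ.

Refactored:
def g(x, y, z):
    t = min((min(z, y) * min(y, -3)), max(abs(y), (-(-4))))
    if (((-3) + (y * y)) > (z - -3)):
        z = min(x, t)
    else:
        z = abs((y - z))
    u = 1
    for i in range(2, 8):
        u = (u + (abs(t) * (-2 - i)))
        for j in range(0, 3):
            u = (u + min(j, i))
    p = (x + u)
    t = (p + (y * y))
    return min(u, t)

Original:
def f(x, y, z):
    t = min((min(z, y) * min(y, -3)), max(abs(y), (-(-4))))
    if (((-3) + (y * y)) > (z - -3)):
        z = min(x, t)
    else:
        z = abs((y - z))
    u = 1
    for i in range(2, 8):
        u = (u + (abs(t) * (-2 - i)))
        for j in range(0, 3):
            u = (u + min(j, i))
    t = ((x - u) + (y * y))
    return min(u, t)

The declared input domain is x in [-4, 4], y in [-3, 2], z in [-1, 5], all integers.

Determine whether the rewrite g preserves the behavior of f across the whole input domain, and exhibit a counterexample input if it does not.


Evaluate both at x=-4, y=-1, z=-1.
f: t becomes 3; next (((-3) + (y * y)) > (z - -3)) evaluates to false; next z becomes 0; next u becomes 1; next at i=2:; next u becomes -11; next at j=0:; next u becomes -11; next at j=1:; next u becomes -10; next at j=2:; next u becomes -8; next at i=3:; next u becomes -23; next at j=0:; next u becomes -23; next at j=1:; next u becomes -22; next at j=2:; next u becomes -20; next at i=4:; next u becomes -38; next at j=0:; next u becomes -38; next at j=1:; next u becomes -37; next at j=2:; next u becomes -35; next at i=5:; next u becomes -56; next at j=0:; next u becomes -56; next at j=1:; next u becomes -55; next at j=2:; next u becomes -53; next at i=6:; next u becomes -77; next at j=0:; next u becomes -77; next at j=1:; next u becomes -76; next at j=2:; next u becomes -74; next at i=7:; next u becomes -101; next at j=0:; next u becomes -101; next at j=1:; next u becomes -100; next at j=2:; next u becomes -98; next t becomes 95; next final value -98
g: t becomes 3; next (((-3) + (y * y)) > (z - -3)) evaluates to false; next z becomes 0; next u becomes 1; next at i=2:; next u becomes -11; next at j=0:; next u becomes -11; next at j=1:; next u becomes -10; next at j=2:; next u becomes -8; next at i=3:; next u becomes -23; next at j=0:; next u becomes -23; next at j=1:; next u becomes -22; next at j=2:; next u becomes -20; next at i=4:; next u becomes -38; next at j=0:; next u becomes -38; next at j=1:; next u becomes -37; next at j=2:; next u becomes -35; next at i=5:; next u becomes -56; next at j=0:; next u becomes -56; next at j=1:; next u becomes -55; next at j=2:; next u becomes -53; next at i=6:; next u becomes -77; next at j=0:; next u becomes -77; next at j=1:; next u becomes -76; next at j=2:; next u becomes -74; next at i=7:; next u becomes -101; next at j=0:; next u becomes -101; next at j=1:; next u becomes -100; next at j=2:; next u becomes -98; next p becomes -102; next t becomes -101; next final value -101
-98 and -101 differ, so these are not the same function on this domain.
verdict: not equivalent; witness: x=-4, y=-1, z=-1


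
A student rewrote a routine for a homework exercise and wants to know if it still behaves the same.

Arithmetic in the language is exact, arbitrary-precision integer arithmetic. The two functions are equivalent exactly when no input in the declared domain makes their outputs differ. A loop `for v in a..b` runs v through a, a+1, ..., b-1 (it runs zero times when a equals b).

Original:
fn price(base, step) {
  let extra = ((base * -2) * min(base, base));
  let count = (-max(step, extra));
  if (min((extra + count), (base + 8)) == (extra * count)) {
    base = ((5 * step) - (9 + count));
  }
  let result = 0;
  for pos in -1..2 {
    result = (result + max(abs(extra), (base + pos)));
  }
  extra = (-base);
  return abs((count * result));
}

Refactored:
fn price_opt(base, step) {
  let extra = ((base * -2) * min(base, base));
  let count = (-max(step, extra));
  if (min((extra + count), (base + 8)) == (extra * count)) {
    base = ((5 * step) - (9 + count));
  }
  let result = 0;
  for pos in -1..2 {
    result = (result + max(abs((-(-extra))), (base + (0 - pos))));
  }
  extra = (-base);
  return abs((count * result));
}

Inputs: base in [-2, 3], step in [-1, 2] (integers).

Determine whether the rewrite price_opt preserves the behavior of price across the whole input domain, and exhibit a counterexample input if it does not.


Equivalent — the differences include arithmetic usage differs, and constant usage differs, yet no declared input distinguishes the two.
Spot check at base=3, step=-1 — price: extra becomes -18; next count becomes 1; next (min((extra + count), (base + 8)) == (extra * count)) evaluates to false; next result becomes 0; next at pos=-1:; next result becomes 18; next at pos=0:; next result becomes 36; next at pos=1:; next result becomes 54; next extra becomes -3; next final value 54. price_opt: extra becomes -18; next count becomes 1; next (min((extra + count), (base + 8)) == (extra * count)) evaluates to false; next result becomes 0; next at pos=-1:; next result becomes 18; next at pos=0:; next result becomes 36; next at pos=1:; next result becomes 54; next extra becomes -3; next final value 54. Both give 54.
Across all 24 domain points the two functions coincide.
verdict: equivalent


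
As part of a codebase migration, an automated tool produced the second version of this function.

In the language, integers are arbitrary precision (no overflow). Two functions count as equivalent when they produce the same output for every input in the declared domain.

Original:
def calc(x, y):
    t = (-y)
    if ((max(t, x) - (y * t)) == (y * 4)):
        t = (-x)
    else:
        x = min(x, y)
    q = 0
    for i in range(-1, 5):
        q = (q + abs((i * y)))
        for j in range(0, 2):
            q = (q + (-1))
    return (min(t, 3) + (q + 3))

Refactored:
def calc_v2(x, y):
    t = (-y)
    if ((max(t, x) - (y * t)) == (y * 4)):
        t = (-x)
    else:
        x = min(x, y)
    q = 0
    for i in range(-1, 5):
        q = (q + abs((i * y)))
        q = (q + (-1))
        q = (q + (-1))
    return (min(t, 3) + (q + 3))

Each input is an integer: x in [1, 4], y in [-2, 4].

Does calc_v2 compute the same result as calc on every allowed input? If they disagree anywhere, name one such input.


Reading the diff, among the changes: arithmetic usage differs; local variable names differ; loop structure differs; constant usage differs.
Tracing x=2, y=3: calc: t := -3 | ((max(t, x) - (y * t)) == (y * 4)): false | x := 2 | q := 0 | iter i=-1: | q := 3 | iter j=0: | q := 2 | iter j=1: | q := 1 | iter i=0: | q := 1 | iter j=0: | q := 0 | iter j=1: | q := -1 | iter i=1: | q := 2 | iter j=0: | q := 1 | iter j=1: | q := 0 | iter i=2: | q := 6 | iter j=0: | q := 5 | iter j=1: | q := 4 | iter i=3: | q := 13 | iter j=0: | q := 12 | iter j=1: | q := 11 | iter i=4: | q := 23 | iter j=0: | q := 22 | iter j=1: | q := 21 | result 21 | calc_v2: t := -3 | ((max(t, x) - (y * t)) == (y * 4)): false | x := 2 | q := 0 | iter i=-1: | q := 3 | q := 2 | q := 1 | iter i=0: | q := 1 | q := 0 | q := -1 | iter i=1: | q := 2 | q := 1 | q := 0 | iter i=2: | q := 6 | q := 5 | q := 4 | iter i=3: | q := 13 | q := 12 | q := 11 | iter i=4: | q := 23 | q := 22 | q := 21 | result 21 — matching result 21.
An exhaustive pass over the 28 declared inputs shows identical outputs.
verdict: equivalent


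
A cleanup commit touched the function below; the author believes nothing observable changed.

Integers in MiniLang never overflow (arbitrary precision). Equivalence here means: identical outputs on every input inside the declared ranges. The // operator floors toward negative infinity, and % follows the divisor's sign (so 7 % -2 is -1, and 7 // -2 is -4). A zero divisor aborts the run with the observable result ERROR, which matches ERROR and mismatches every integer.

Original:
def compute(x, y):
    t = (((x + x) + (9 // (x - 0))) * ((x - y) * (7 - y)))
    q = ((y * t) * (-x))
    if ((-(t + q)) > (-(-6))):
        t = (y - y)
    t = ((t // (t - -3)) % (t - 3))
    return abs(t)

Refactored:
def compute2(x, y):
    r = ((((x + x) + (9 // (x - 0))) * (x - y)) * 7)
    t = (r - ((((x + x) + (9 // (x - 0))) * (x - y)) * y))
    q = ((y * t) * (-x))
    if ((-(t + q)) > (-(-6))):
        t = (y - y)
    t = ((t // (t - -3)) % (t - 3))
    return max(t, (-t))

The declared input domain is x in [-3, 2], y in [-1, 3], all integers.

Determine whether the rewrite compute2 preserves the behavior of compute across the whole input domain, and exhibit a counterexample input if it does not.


This is a faithful refactor — arithmetic usage differs; and min/max/abs usage differs; and statement counts differ; and constant usage differs; and local variable names differ, but the computed results match everywhere.
As a probe, take x=-1, y=-1: compute runs t = 0; q = 0; ((-(t + q)) > (-(-6))) -> false; t = 0; return 0; compute2 runs r = 0; t = 0; q = 0; ((-(t + q)) > (-(-6))) -> false; t = 0; return 0; both end at 0.
An exhaustive pass over the 30 declared inputs shows identical outputs.
verdict: equivalent


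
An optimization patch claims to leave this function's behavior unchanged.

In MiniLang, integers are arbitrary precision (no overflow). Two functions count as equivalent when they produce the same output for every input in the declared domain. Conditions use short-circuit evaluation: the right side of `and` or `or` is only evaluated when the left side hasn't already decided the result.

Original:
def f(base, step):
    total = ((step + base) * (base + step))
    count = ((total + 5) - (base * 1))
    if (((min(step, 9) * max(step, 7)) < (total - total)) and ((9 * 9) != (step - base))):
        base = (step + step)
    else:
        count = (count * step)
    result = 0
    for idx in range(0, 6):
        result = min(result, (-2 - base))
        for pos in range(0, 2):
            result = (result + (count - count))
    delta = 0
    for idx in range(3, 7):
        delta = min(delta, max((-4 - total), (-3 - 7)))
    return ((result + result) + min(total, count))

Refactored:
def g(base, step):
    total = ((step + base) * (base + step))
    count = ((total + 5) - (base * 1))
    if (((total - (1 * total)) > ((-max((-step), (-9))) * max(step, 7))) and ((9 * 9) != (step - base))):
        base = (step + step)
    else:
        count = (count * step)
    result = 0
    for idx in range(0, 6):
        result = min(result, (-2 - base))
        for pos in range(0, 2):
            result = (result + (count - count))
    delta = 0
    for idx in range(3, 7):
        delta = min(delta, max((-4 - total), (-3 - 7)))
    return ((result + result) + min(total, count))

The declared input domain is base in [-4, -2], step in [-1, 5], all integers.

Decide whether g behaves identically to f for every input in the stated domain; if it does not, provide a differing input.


Reading the diff, among the changes: comparison usage differs, plus arithmetic usage differs, plus min/max/abs usage differs, plus constant usage differs.
Tracing base=-2, step=0: f: total becomes 4; next count becomes 11; next (((min(step, 9) * max(step, 7)) < (total - total)) and ((9 * 9) != (step - base))) evaluates to false; next count becomes 0; next result becomes 0; next at idx=0:; next result becomes 0; next at pos=0:; next result becomes 0; next at pos=1:; next result becomes 0; next at idx=1:; next result becomes 0; next at pos=0:; next result becomes 0; next at pos=1:; next result becomes 0; next at idx=2:; next result becomes 0; next at pos=0:; next result becomes 0; next at pos=1:; next result becomes 0; next at idx=3:; next result becomes 0; next at pos=0:; next result becomes 0; next at pos=1:; next result becomes 0; next at idx=4:; next result becomes 0; next at pos=0:; next result becomes 0; next at pos=1:; next result becomes 0; next at idx=5:; next result becomes 0; next at pos=0:; next result becomes 0; next at pos=1:; next result becomes 0; next delta becomes 0; next at idx=3:; next delta becomes -8; next at idx=4:; next delta becomes -8; next at idx=5:; next delta becomes -8; next at idx=6:; next delta becomes -8; next final value 0 | g: total becomes 4; next count becomes 11; next (((total - (1 * total)) > ((-max((-step), (-9))) * max(step, 7))) and ((9 * 9) != (step - base))) evaluates to false; next count becomes 0; next result becomes 0; next at idx=0:; next result becomes 0; next at pos=0:; next result becomes 0; next at pos=1:; next result becomes 0; next at idx=1:; next result becomes 0; next at pos=0:; next result becomes 0; next at pos=1:; next result becomes 0; next at idx=2:; next result becomes 0; next at pos=0:; next result becomes 0; next at pos=1:; next result becomes 0; next at idx=3:; next result becomes 0; next at pos=0:; next result becomes 0; next at pos=1:; next result becomes 0; next at idx=4:; next result becomes 0; next at pos=0:; next result becomes 0; next at pos=1:; next result becomes 0; next at idx=5:; next result becomes 0; next at pos=0:; next result becomes 0; next at pos=1:; next result becomes 0; next delta becomes 0; next at idx=3:; next delta becomes -8; next at idx=4:; next delta becomes -8; next at idx=5:; next delta becomes -8; next at idx=6:; next delta becomes -8; next final value 0 — matching result 0.
An exhaustive pass over the 21 declared inputs shows identical outputs.
verdict: equivalent
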